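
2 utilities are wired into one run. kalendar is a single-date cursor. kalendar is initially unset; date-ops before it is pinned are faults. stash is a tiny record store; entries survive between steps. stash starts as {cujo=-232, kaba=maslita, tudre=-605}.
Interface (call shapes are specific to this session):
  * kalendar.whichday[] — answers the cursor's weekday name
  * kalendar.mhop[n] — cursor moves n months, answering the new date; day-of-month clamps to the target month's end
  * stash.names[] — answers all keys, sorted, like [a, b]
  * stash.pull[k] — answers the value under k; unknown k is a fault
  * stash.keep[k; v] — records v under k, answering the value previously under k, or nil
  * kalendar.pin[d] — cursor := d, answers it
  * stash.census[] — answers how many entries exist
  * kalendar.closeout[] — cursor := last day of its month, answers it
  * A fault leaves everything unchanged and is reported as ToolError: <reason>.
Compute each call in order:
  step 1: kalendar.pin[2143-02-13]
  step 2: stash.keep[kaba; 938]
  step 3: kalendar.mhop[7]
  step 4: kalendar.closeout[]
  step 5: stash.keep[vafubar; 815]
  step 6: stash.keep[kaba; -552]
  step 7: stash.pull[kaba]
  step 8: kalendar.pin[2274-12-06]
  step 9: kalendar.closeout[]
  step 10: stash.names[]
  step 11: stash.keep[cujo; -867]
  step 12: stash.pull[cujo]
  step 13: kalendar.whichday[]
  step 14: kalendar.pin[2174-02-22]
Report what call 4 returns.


Answer: 2143-09-30

Derivation:
I run kalendar.pin using d='2143-02-13': 2143-02-13.
I run stash.keep using k='kaba', v='938', — result: maslita.
Using kalendar.mhop using n='7', giving 2143-09-13.
I use kalendar.closeout, → 2143-09-30.
Next I call stash.keep using k='vafubar', v='815', which returns nil.
Now I run stash.keep using k='kaba', v='-552': 938.
I run stash.pull using k='kaba': -552.
Now I run kalendar.pin using d='2274-12-06', and get 2274-12-06.
Next I call kalendar.closeout(), and get 2274-12-31.
I use stash.names(), — result: [cujo, kaba, tudre, vafubar].
I try stash.keep using k='cujo', v='-867', and observe -232.
Next I call stash.pull using k='cujo', yielding -867.
I invoke kalendar.whichday, and observe Thursday.
Calling kalendar.pin using d='2174-02-22', → 2174-02-22.


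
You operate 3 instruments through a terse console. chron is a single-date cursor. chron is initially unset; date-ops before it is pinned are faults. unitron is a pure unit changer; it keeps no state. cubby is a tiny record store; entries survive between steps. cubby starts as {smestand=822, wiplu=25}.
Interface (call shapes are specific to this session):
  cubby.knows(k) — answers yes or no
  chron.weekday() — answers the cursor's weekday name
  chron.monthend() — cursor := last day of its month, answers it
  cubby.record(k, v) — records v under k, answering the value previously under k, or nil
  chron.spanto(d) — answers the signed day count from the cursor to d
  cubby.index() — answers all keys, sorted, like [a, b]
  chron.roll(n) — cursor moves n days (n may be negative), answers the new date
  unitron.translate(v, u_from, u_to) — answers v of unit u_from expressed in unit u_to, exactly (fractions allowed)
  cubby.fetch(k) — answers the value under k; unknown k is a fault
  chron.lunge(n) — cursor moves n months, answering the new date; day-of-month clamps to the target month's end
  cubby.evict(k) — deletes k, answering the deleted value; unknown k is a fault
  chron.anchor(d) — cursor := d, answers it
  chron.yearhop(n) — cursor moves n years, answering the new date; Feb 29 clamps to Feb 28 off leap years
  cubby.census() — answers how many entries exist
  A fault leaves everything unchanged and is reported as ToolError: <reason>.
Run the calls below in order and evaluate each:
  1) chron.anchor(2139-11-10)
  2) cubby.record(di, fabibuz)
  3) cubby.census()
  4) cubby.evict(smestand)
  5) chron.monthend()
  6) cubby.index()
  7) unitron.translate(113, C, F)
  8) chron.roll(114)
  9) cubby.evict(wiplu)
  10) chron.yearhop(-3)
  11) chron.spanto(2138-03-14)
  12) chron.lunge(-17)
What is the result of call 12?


Answer: 2135-10-23

Derivation:
CALL chron.anchor[d→2139-11-10]
RET  2139-11-10
CALL cubby.record[k→di; v→fabibuz]
RET  nil
CALL cubby.census[]
RET  3
CALL cubby.evict[k→smestand]
RET  822
CALL chron.monthend[]
RET  2139-11-30
CALL cubby.index[]
RET  [di, wiplu]
CALL unitron.translate[v→113; u_from→C; u_to→F]
RET  1177/5
CALL chron.roll[n→114]
RET  2140-03-23
CALL cubby.evict[k→wiplu]
RET  25
CALL chron.yearhop[n→-3]
RET  2137-03-23
CALL chron.spanto[d→2138-03-14]
RET  356
CALL chron.lunge[n→-17]
RET  2135-10-23


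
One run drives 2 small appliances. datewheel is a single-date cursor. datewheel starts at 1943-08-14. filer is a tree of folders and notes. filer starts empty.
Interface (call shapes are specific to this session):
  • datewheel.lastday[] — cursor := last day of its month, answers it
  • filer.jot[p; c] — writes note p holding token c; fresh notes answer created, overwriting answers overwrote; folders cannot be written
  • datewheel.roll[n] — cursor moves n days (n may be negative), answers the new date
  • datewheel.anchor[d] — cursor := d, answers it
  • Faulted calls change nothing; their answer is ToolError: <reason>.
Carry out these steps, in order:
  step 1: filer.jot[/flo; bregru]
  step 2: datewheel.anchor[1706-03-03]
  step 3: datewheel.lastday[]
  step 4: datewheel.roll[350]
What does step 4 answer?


-> filer.jot(/flo, bregru)
<- created
-> datewheel.anchor(1706-03-03)
<- 1706-03-03
-> datewheel.lastday()
<- 1706-03-31
-> datewheel.roll(350)
<- 1707-03-16

Answer: 1707-03-16


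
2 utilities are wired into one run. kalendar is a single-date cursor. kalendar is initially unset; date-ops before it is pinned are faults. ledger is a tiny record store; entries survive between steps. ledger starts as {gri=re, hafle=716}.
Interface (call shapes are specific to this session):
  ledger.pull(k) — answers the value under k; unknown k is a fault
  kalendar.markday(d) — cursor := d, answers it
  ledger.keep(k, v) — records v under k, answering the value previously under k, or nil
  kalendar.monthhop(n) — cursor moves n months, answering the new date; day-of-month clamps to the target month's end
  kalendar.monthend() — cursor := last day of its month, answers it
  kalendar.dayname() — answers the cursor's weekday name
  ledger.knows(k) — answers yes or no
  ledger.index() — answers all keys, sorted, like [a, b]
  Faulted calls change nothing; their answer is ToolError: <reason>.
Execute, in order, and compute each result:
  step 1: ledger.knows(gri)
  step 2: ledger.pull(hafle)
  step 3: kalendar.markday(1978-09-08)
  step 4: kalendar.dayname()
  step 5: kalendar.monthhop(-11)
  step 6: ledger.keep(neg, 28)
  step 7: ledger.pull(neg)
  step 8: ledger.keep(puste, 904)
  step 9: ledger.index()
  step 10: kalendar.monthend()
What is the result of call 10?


Answer: 1977-10-31

Derivation:
% 1. knows(k: gri) : yes
% 2. pull(k: hafle) : 716
% 3. markday(d: 1978-09-08) : 1978-09-08
% 4. dayname() : Friday
% 5. monthhop(n: -11) : 1977-10-08
% 6. keep(k: neg, v: 28) : nil
% 7. pull(k: neg) : 28
% 8. keep(k: puste, v: 904) : nil
% 9. index() : [gri, hafle, neg, puste]
% 10. monthend() : 1977-10-31


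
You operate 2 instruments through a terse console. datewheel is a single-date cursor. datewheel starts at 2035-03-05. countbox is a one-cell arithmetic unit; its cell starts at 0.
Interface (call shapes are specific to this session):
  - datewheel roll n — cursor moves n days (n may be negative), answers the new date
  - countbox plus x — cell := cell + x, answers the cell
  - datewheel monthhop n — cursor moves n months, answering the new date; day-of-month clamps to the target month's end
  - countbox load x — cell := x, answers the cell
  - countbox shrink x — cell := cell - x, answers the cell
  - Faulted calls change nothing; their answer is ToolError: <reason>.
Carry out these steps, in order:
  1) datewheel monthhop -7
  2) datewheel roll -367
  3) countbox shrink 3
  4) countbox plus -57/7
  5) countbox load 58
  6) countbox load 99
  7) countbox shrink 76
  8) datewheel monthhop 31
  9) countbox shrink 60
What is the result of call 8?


$ datewheel monthhop n→-7
[out] 2034-08-05
$ datewheel roll n→-367
[out] 2033-08-03
$ countbox shrink x→3
[out] -3
$ countbox plus x→-57/7
[out] -78/7
$ countbox load x→58
[out] 58
$ countbox load x→99
[out] 99
$ countbox shrink x→76
[out] 23
$ datewheel monthhop n→31
[out] 2036-03-03
$ countbox shrink x→60
[out] -37

Answer: 2036-03-03


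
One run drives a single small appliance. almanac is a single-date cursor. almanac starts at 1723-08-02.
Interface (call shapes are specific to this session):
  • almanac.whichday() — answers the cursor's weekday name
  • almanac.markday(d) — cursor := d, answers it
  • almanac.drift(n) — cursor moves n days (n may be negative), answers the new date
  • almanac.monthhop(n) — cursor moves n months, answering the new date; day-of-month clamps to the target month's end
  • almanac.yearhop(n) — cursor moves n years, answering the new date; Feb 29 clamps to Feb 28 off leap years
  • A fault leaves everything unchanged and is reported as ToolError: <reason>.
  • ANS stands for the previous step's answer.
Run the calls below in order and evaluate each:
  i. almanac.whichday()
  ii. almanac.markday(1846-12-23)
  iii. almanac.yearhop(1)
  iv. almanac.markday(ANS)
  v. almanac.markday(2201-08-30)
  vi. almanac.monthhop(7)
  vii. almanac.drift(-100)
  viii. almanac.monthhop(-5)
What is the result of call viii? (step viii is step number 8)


Answer: 2201-07-20

Derivation:
I run almanac.whichday(), → Monday.
I try almanac.markday on d: 1846-12-23, giving 1846-12-23.
Now I run almanac.yearhop on n: 1: 1847-12-23.
Calling almanac.markday on d: ANS, and see 1847-12-23.
Invoking almanac.markday on d: 2201-08-30, giving 2201-08-30.
Using almanac.monthhop on n: 7, yielding 2202-03-30.
I use almanac.drift on n: -100, which returns 2201-12-20.
Using almanac.monthhop on n: -5, and get 2201-07-20.


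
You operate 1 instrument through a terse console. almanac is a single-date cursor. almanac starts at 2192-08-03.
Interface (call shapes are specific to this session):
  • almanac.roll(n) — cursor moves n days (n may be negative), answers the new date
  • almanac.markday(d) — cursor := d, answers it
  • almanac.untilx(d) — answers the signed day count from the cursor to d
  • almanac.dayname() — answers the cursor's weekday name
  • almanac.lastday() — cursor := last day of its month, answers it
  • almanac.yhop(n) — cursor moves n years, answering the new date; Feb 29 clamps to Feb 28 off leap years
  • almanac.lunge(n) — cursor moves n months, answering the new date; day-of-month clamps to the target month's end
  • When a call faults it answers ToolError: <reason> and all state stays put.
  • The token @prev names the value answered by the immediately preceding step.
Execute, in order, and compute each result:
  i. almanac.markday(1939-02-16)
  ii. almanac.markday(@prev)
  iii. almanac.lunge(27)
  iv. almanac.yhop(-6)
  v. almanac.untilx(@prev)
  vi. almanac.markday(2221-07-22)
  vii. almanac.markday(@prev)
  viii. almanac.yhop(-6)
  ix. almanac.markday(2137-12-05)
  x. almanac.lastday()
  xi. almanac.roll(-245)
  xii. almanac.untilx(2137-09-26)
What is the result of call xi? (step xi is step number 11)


Answer: 2137-04-30

Derivation:
Act: almanac.markday[d→1939-02-16]
Obs: 1939-02-16
Act: almanac.markday[d→@prev]
Obs: 1939-02-16
Act: almanac.lunge[n→27]
Obs: 1941-05-16
Act: almanac.yhop[n→-6]
Obs: 1935-05-16
Act: almanac.untilx[d→@prev]
Obs: 0
Act: almanac.markday[d→2221-07-22]
Obs: 2221-07-22
Act: almanac.markday[d→@prev]
Obs: 2221-07-22
Act: almanac.yhop[n→-6]
Obs: 2215-07-22
Act: almanac.markday[d→2137-12-05]
Obs: 2137-12-05
Act: almanac.lastday[]
Obs: 2137-12-31
Act: almanac.roll[n→-245]
Obs: 2137-04-30
Act: almanac.untilx[d→2137-09-26]
Obs: 149


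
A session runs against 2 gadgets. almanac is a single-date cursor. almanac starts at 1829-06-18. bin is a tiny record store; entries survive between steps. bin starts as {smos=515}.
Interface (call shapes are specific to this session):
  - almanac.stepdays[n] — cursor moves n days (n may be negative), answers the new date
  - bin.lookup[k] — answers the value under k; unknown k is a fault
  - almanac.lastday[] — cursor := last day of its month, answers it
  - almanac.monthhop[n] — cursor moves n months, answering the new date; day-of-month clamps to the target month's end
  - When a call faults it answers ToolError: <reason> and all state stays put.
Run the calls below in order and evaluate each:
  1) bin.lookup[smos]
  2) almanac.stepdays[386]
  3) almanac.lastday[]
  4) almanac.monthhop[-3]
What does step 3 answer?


Answer: 1830-07-31

Derivation:
→ bin.lookup(smos)
← 515
→ almanac.stepdays(386)
← 1830-07-09
→ almanac.lastday()
← 1830-07-31
→ almanac.monthhop(-3)
← 1830-04-30


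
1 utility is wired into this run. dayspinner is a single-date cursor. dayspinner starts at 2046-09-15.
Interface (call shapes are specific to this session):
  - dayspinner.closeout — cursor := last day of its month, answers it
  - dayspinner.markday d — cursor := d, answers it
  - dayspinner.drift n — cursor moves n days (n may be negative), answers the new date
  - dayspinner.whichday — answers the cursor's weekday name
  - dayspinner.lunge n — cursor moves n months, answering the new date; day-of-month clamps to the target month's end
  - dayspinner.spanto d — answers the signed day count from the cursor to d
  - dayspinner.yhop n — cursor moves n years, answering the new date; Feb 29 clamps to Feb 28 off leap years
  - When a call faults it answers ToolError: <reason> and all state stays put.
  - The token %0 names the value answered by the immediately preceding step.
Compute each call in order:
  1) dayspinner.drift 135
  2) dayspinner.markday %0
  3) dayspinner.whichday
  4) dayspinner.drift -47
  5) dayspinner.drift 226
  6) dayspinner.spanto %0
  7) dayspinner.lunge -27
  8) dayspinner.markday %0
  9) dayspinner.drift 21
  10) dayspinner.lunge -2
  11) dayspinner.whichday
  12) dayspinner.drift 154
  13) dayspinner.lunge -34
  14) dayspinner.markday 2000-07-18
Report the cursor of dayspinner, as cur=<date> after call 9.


Answer: cur=2045-05-17

Derivation:
% dayspinner.drift(n=135) : 2047-01-28
% dayspinner.markday(d=%0) : 2047-01-28
% dayspinner.whichday() : Monday
% dayspinner.drift(n=-47) : 2046-12-12
% dayspinner.drift(n=226) : 2047-07-26
% dayspinner.spanto(d=%0) : 0
% dayspinner.lunge(n=-27) : 2045-04-26
% dayspinner.markday(d=%0) : 2045-04-26
% dayspinner.drift(n=21) : 2045-05-17
% dayspinner.lunge(n=-2) : 2045-03-17
% dayspinner.whichday() : Friday
% dayspinner.drift(n=154) : 2045-08-18
% dayspinner.lunge(n=-34) : 2042-10-18
% dayspinner.markday(d=2000-07-18) : 2000-07-18


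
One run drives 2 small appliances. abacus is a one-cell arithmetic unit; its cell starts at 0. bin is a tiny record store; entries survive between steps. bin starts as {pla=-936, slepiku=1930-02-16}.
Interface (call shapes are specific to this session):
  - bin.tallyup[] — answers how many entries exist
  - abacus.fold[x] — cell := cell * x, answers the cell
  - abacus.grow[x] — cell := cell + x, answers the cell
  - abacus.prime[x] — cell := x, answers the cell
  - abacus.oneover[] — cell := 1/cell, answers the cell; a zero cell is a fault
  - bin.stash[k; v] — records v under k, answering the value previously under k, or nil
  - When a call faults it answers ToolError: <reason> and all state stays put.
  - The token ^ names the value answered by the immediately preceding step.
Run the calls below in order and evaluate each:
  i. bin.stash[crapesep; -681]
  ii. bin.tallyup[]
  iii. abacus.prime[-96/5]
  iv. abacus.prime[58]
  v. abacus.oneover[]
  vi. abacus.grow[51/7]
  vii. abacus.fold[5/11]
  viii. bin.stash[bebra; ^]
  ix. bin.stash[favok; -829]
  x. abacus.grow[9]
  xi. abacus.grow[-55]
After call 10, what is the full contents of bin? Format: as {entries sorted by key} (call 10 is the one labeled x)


Step: bin.stash[k: crapesep; v: -681]
Result: nil
Step: bin.tallyup[]
Result: 3
Step: abacus.prime[x: -96/5]
Result: -96/5
Step: abacus.prime[x: 58]
Result: 58
Step: abacus.oneover[]
Result: 1/58
Step: abacus.grow[x: 51/7]
Result: 2965/406
Step: abacus.fold[x: 5/11]
Result: 14825/4466
Step: bin.stash[k: bebra; v: ^]
Result: nil
Step: bin.stash[k: favok; v: -829]
Result: nil
Step: abacus.grow[x: 9]
Result: 55019/4466
Step: abacus.grow[x: -55]
Result: -190611/4466

Answer: {bebra=14825/4466, crapesep=-681, favok=-829, pla=-936, slepiku=1930-02-16}


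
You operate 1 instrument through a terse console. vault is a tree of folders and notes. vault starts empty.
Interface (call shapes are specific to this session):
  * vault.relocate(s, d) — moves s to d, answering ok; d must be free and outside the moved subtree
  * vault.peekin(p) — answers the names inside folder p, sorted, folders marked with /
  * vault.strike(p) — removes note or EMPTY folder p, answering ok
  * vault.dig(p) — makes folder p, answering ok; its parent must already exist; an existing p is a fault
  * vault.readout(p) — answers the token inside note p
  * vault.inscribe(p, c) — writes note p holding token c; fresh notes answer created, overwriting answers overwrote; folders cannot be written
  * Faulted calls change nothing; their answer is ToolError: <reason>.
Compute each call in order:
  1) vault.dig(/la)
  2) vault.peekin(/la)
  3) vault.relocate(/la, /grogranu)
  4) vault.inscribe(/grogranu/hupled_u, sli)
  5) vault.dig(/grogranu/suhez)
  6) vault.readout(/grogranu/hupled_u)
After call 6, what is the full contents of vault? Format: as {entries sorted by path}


Answer: {grogranu/, grogranu/hupled_u=sli, grogranu/suhez/}

Derivation:
$ dig /la
:: ok
$ peekin /la
:: []
$ relocate /la /grogranu
:: ok
$ inscribe /grogranu/hupled_u sli
:: created
$ dig /grogranu/suhez
:: ok
$ readout /grogranu/hupled_u
:: sli


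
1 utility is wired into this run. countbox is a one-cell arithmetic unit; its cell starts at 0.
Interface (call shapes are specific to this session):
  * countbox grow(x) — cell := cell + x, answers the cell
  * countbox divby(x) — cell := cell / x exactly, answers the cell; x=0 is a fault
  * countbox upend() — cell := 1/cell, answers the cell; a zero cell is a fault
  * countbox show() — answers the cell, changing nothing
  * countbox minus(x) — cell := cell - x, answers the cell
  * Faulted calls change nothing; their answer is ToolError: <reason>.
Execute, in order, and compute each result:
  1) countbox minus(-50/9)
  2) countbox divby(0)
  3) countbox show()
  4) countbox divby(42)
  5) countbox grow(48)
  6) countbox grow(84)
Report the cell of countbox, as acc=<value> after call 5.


Do: countbox minus[-50/9]
See: 50/9
Do: countbox divby[0]
See: ToolError: division by zero
Do: countbox show[]
See: 50/9
Do: countbox divby[42]
See: 25/189
Do: countbox grow[48]
See: 9097/189
Do: countbox grow[84]
See: 24973/189

Answer: acc=9097/189


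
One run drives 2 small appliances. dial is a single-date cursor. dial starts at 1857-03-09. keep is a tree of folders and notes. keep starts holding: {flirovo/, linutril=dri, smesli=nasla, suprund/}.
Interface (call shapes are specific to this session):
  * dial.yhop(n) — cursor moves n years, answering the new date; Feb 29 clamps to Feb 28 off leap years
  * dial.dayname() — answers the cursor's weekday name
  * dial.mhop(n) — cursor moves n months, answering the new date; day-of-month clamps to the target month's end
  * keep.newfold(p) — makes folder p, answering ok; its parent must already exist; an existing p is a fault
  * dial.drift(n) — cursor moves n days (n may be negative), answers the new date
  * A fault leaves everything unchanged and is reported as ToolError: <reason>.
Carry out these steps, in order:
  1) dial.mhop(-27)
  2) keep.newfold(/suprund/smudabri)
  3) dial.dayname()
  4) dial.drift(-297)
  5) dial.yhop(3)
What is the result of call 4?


>> dial.mhop(n=-27)
<< 1854-12-09
>> keep.newfold(p=/suprund/smudabri)
<< ok
>> dial.dayname()
<< Saturday
>> dial.drift(n=-297)
<< 1854-02-15
>> dial.yhop(n=3)
<< 1857-02-15

Answer: 1854-02-15


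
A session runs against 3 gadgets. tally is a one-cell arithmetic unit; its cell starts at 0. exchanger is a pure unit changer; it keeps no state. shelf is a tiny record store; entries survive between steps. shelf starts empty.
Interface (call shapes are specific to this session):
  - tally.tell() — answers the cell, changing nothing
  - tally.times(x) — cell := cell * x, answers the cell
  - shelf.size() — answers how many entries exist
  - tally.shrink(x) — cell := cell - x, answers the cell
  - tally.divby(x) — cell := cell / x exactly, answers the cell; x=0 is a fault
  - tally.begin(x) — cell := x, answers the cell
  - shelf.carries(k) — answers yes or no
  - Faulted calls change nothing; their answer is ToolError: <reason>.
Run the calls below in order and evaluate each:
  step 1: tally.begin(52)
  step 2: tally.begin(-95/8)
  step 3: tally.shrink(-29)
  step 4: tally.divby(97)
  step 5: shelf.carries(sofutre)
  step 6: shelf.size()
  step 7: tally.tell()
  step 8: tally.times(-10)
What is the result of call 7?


Answer: 137/776

Derivation:
Now I run tally.begin on 52: 52.
Invoking tally.begin on -95/8, yielding -95/8.
Using tally.shrink on -29, — result: 137/8.
I call tally.divby on 97, — result: 137/776.
I try shelf.carries on sofutre, and get no.
I try shelf.size(), — result: 0.
I invoke tally.tell, and see 137/776.
Now I run tally.times on -10: -685/388.


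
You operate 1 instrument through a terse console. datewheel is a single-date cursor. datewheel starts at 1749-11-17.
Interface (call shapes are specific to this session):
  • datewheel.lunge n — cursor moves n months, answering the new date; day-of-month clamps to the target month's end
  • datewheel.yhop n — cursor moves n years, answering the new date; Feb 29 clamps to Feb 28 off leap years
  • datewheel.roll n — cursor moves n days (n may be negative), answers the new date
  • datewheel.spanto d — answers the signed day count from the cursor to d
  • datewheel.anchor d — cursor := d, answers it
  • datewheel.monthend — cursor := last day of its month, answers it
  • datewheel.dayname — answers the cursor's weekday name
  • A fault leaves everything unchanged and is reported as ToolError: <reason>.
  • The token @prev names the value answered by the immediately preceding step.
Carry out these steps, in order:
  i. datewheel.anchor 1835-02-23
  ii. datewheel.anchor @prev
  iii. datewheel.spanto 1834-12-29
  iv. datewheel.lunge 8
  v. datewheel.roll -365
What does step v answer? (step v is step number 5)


# datewheel.anchor(d=1835-02-23) : 1835-02-23
# datewheel.anchor(d=@prev) : 1835-02-23
# datewheel.spanto(d=1834-12-29) : -56
# datewheel.lunge(n=8) : 1835-10-23
# datewheel.roll(n=-365) : 1834-10-23

Answer: 1834-10-23


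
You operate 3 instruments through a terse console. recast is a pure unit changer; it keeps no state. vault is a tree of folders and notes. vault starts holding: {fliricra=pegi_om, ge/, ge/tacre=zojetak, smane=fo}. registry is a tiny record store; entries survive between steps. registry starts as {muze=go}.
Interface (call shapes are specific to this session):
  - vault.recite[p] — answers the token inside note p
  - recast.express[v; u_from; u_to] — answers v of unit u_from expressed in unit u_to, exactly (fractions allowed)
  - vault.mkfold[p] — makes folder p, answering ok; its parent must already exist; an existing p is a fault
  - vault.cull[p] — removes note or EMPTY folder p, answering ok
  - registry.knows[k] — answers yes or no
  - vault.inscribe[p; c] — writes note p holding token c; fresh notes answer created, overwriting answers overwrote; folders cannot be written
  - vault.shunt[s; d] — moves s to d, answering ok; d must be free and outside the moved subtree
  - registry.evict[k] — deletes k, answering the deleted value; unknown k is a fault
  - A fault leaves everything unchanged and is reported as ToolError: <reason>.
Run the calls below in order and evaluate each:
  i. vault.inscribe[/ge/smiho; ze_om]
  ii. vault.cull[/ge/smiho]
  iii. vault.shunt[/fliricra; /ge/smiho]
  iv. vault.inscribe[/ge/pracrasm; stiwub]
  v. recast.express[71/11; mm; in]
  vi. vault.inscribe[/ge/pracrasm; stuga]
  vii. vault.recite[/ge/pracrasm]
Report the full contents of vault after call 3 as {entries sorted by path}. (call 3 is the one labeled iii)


# 1. vault.inscribe(p→/ge/smiho, c→ze_om) -> created
# 2. vault.cull(p→/ge/smiho) -> ok
# 3. vault.shunt(s→/fliricra, d→/ge/smiho) -> ok
# 4. vault.inscribe(p→/ge/pracrasm, c→stiwub) -> created
# 5. recast.express(v→71/11, u_from→mm, u_to→in) -> 355/1397
# 6. vault.inscribe(p→/ge/pracrasm, c→stuga) -> overwrote
# 7. vault.recite(p→/ge/pracrasm) -> stuga

Answer: {ge/, ge/smiho=pegi_om, ge/tacre=zojetak, smane=fo}


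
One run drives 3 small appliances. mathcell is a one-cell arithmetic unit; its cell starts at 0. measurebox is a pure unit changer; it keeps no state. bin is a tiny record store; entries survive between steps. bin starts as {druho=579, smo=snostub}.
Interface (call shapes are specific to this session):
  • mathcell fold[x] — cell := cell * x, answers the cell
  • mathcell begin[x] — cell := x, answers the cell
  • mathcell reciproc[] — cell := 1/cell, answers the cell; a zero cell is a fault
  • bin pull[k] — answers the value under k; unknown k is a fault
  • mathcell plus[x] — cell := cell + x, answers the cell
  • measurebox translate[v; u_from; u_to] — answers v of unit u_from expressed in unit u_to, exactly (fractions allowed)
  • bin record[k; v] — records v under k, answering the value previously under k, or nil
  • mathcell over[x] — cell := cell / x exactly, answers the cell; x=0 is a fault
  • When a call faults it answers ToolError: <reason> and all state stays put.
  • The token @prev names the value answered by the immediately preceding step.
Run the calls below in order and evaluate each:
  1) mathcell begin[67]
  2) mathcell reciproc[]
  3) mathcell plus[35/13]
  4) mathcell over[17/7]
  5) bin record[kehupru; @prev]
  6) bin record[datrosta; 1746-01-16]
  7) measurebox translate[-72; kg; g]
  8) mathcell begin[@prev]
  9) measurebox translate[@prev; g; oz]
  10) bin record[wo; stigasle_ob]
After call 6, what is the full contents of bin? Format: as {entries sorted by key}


[in] mathcell begin x→67
[out] 67
[in] mathcell reciproc
[out] 1/67
[in] mathcell plus x→35/13
[out] 2358/871
[in] mathcell over x→17/7
[out] 16506/14807
[in] bin record k→kehupru v→@prev
[out] nil
[in] bin record k→datrosta v→1746-01-16
[out] nil
[in] measurebox translate v→-72 u_from→kg u_to→g
[out] -72000
[in] mathcell begin x→@prev
[out] -72000
[in] measurebox translate v→@prev u_from→g u_to→oz
[out] -115200000000/45359237
[in] bin record k→wo v→stigasle_ob
[out] nil

Answer: {datrosta=1746-01-16, druho=579, kehupru=16506/14807, smo=snostub}


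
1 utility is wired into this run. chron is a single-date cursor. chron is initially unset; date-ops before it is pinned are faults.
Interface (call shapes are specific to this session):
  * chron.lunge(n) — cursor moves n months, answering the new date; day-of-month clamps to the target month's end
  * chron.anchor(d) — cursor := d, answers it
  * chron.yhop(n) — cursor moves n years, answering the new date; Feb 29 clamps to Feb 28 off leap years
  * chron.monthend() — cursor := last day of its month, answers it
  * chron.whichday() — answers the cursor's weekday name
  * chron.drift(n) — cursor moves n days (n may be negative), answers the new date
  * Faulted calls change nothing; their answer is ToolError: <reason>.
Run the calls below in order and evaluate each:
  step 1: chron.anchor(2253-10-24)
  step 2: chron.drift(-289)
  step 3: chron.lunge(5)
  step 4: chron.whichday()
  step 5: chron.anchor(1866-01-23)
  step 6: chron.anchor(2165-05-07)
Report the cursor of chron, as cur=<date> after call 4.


-- 1. chron.anchor(d='2253-10-24') => 2253-10-24
-- 2. chron.drift(n='-289') => 2253-01-08
-- 3. chron.lunge(n='5') => 2253-06-08
-- 4. chron.whichday() => Wednesday
-- 5. chron.anchor(d='1866-01-23') => 1866-01-23
-- 6. chron.anchor(d='2165-05-07') => 2165-05-07

Answer: cur=2253-06-08


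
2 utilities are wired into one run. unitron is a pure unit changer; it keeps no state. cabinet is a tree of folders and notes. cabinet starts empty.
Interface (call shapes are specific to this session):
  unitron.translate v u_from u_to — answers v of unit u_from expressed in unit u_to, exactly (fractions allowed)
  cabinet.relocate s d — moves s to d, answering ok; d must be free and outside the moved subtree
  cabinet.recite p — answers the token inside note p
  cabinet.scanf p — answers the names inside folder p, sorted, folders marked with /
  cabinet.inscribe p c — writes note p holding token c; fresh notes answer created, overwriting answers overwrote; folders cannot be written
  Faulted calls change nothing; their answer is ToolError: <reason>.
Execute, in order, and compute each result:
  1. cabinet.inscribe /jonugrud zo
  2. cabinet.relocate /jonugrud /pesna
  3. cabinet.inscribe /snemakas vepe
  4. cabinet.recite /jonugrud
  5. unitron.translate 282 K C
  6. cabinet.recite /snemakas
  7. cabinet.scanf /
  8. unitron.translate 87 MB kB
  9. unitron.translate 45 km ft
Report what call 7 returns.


Answer: [pesna, snemakas]

Derivation:
# cabinet.inscribe(p='/jonugrud', c='zo') => created
# cabinet.relocate(s='/jonugrud', d='/pesna') => ok
# cabinet.inscribe(p='/snemakas', c='vepe') => created
# cabinet.recite(p='/jonugrud') => ToolError: not found
# unitron.translate(v='282', u_from='K', u_to='C') => 177/20
# cabinet.recite(p='/snemakas') => vepe
# cabinet.scanf(p='/') => [pesna, snemakas]
# unitron.translate(v='87', u_from='MB', u_to='kB') => 87000
# unitron.translate(v='45', u_from='km', u_to='ft') => 18750000/127


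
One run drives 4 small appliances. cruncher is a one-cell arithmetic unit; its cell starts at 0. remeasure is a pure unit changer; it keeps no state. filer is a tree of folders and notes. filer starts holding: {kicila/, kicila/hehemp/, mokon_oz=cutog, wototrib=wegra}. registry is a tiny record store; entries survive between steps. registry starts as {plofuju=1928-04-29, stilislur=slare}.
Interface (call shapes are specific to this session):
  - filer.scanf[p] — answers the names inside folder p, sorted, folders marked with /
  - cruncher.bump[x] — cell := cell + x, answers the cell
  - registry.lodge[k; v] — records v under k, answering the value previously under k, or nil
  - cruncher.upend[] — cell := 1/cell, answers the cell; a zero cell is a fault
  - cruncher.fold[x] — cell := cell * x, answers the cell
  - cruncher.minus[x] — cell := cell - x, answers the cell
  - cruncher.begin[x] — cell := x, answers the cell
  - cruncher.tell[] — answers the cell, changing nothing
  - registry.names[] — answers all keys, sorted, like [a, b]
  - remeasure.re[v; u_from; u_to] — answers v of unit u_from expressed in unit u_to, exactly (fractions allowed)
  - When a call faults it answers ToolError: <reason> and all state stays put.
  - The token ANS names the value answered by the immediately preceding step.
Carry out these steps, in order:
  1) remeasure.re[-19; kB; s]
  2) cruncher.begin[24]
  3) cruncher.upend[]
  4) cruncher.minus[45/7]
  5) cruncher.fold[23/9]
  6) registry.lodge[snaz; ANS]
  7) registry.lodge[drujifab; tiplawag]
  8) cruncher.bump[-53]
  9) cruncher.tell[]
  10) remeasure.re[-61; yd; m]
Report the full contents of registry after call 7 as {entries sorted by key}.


Answer: {drujifab=tiplawag, plofuju=1928-04-29, snaz=-24679/1512, stilislur=slare}

Derivation:
! 1. re(v=-19, u_from=kB, u_to=s) ~> ToolError: incompatible units
! 2. begin(x=24) ~> 24
! 3. upend() ~> 1/24
! 4. minus(x=45/7) ~> -1073/168
! 5. fold(x=23/9) ~> -24679/1512
! 6. lodge(k=snaz, v=ANS) ~> nil
! 7. lodge(k=drujifab, v=tiplawag) ~> nil
! 8. bump(x=-53) ~> -104815/1512
! 9. tell() ~> -104815/1512
! 10. re(v=-61, u_from=yd, u_to=m) ~> -69723/1250


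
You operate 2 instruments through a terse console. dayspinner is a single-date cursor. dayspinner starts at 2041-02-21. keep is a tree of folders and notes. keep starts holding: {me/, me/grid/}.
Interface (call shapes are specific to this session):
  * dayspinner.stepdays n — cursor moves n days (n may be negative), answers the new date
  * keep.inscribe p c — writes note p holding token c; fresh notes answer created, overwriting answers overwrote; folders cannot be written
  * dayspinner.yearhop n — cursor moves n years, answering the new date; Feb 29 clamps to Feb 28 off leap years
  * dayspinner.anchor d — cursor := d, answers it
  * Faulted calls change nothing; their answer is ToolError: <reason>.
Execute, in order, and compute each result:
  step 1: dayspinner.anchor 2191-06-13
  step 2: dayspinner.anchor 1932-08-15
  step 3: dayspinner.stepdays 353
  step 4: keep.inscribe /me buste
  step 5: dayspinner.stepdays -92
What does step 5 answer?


Answer: 1933-05-03

Derivation:
;; dayspinner.anchor(d→2191-06-13) => 2191-06-13
;; dayspinner.anchor(d→1932-08-15) => 1932-08-15
;; dayspinner.stepdays(n→353) => 1933-08-03
;; keep.inscribe(p→/me, c→buste) => ToolError: is a directory
;; dayspinner.stepdays(n→-92) => 1933-05-03


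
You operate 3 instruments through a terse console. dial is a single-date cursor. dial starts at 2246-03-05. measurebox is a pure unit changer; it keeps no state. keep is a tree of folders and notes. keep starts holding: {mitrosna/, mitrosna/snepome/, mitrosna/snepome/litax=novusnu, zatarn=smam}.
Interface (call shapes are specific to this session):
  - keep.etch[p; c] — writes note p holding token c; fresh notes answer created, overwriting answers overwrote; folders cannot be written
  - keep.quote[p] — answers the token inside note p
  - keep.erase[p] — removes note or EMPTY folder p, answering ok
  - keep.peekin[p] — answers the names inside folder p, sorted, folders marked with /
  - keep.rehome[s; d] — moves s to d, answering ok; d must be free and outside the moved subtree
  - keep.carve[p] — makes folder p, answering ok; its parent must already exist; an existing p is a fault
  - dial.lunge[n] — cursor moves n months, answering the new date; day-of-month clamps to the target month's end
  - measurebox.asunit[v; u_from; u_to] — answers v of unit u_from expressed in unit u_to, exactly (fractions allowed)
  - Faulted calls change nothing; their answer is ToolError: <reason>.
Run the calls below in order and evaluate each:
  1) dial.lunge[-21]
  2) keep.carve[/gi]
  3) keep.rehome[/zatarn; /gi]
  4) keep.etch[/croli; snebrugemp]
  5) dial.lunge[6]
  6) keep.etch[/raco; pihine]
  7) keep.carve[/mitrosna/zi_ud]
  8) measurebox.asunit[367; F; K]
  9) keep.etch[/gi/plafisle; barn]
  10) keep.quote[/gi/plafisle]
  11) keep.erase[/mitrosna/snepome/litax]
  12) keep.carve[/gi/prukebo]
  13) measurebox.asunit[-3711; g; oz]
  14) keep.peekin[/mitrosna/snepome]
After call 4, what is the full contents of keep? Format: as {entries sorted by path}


> lunge n=-21
= 2244-06-05
> carve p=/gi
= ok
> rehome s=/zatarn d=/gi
= ToolError: exists
> etch p=/croli c=snebrugemp
= created
> lunge n=6
= 2244-12-05
> etch p=/raco c=pihine
= created
> carve p=/mitrosna/zi_ud
= ok
> asunit v=367 u_from=F u_to=K
= 82667/180
> etch p=/gi/plafisle c=barn
= created
> quote p=/gi/plafisle
= barn
> erase p=/mitrosna/snepome/litax
= ok
> carve p=/gi/prukebo
= ok
> asunit v=-3711 u_from=g u_to=oz
= -5937600000/45359237
> peekin p=/mitrosna/snepome
= []

Answer: {croli=snebrugemp, gi/, mitrosna/, mitrosna/snepome/, mitrosna/snepome/litax=novusnu, zatarn=smam}


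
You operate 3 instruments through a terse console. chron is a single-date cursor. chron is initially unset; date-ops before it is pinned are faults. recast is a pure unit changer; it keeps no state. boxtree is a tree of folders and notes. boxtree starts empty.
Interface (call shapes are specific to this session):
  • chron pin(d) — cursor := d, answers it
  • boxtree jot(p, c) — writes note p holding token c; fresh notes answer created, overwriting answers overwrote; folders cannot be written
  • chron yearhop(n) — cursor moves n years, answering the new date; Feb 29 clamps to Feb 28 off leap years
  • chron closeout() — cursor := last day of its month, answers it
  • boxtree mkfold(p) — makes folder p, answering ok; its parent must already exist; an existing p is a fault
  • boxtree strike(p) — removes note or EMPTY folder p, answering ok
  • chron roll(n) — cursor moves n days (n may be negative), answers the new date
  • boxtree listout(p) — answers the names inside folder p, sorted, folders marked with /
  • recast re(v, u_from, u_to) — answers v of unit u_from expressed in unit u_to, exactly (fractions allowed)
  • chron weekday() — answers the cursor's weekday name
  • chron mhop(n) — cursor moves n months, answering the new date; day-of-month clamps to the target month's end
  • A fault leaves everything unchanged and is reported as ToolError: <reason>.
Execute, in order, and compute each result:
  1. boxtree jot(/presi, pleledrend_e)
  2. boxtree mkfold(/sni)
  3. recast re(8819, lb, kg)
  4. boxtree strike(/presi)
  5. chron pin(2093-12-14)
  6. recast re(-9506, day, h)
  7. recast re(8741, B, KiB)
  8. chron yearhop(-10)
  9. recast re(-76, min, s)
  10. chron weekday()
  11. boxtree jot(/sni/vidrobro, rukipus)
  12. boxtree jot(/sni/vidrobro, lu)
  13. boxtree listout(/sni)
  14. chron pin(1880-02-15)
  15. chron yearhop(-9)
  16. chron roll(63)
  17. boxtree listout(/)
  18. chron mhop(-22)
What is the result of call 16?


Answer: 1871-04-19

Derivation:
;; 1. boxtree jot(p=/presi, c=pleledrend_e) ~> created
;; 2. boxtree mkfold(p=/sni) ~> ok
;; 3. recast re(v=8819, u_from=lb, u_to=kg) ~> 400023111103/100000000
;; 4. boxtree strike(p=/presi) ~> ok
;; 5. chron pin(d=2093-12-14) ~> 2093-12-14
;; 6. recast re(v=-9506, u_from=day, u_to=h) ~> -228144
;; 7. recast re(v=8741, u_from=B, u_to=KiB) ~> 8741/1024
;; 8. chron yearhop(n=-10) ~> 2083-12-14
;; 9. recast re(v=-76, u_from=min, u_to=s) ~> -4560
;; 10. chron weekday() ~> Tuesday
;; 11. boxtree jot(p=/sni/vidrobro, c=rukipus) ~> created
;; 12. boxtree jot(p=/sni/vidrobro, c=lu) ~> overwrote
;; 13. boxtree listout(p=/sni) ~> [vidrobro]
;; 14. chron pin(d=1880-02-15) ~> 1880-02-15
;; 15. chron yearhop(n=-9) ~> 1871-02-15
;; 16. chron roll(n=63) ~> 1871-04-19
;; 17. boxtree listout(p=/) ~> [sni/]
;; 18. chron mhop(n=-22) ~> 1869-06-19


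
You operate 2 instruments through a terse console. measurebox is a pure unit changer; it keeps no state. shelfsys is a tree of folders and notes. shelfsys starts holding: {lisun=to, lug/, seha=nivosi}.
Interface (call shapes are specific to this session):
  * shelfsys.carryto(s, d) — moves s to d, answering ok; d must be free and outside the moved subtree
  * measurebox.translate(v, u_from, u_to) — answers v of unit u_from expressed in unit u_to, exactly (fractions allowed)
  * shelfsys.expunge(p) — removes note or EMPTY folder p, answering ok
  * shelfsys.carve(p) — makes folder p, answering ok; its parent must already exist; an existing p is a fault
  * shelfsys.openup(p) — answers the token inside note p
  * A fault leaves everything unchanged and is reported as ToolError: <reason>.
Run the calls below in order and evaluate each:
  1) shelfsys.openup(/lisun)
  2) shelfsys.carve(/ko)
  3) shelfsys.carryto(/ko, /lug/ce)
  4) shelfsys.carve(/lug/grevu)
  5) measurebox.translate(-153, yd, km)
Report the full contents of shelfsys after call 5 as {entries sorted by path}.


-- shelfsys.openup(p=/lisun) : to
-- shelfsys.carve(p=/ko) : ok
-- shelfsys.carryto(s=/ko, d=/lug/ce) : ok
-- shelfsys.carve(p=/lug/grevu) : ok
-- measurebox.translate(v=-153, u_from=yd, u_to=km) : -174879/1250000

Answer: {lisun=to, lug/, lug/ce/, lug/grevu/, seha=nivosi}


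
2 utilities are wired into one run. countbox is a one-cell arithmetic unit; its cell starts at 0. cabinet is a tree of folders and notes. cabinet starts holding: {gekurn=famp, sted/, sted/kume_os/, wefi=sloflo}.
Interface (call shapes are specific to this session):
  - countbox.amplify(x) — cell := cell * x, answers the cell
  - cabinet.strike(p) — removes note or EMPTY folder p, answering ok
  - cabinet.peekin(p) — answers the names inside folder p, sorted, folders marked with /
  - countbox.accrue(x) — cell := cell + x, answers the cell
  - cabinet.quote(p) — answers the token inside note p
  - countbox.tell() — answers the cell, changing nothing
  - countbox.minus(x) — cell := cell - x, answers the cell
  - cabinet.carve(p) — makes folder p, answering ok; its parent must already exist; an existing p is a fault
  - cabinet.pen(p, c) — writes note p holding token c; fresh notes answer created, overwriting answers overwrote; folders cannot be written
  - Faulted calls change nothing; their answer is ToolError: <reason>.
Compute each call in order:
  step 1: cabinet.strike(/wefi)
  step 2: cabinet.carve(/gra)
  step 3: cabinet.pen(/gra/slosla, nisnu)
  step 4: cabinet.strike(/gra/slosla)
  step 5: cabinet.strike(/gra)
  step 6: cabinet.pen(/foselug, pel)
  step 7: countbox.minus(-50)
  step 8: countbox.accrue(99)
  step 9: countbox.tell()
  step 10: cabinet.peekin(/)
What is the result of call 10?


>>> strike p='/wefi'
  ok
>>> carve p='/gra'
  ok
>>> pen p='/gra/slosla' c='nisnu'
  created
>>> strike p='/gra/slosla'
  ok
>>> strike p='/gra'
  ok
>>> pen p='/foselug' c='pel'
  created
>>> minus x='-50'
  50
>>> accrue x='99'
  149
>>> tell
  149
>>> peekin p='/'
  [foselug, gekurn, sted/]

Answer: [foselug, gekurn, sted/]
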